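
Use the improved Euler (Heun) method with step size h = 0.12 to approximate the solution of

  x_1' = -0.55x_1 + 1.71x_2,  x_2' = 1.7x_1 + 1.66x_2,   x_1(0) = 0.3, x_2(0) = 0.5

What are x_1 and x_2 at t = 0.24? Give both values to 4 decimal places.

Heun on (x_1,x_2): k1 = f(t_n, state_n); k2 = f(t_n + h, state_n + h·k1); state_{n+1} = state_n + (h/2)·(k1 + k2).
0.000000: (0.300000, 0.500000)
  k1 = (0.690000, 1.340000)
  predictor → (0.382800, 0.660800)
  k2 = (0.919428, 1.747688)
  → (0.396566, 0.685261)
0.120000: (0.396566, 0.685261)
  k1 = (0.953686, 1.811695)
  predictor → (0.511008, 0.902665)
  k2 = (1.262502, 2.367137)
  → (0.529537, 0.935991)
(x_1(0.24), x_2(0.24)) ≈ (0.5295, 0.9360)

0.5295, 0.9360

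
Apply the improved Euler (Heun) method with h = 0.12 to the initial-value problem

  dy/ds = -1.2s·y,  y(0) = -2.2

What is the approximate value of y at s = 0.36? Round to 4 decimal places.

-2.0352

Heun: k1 = f(s_n, y_n); k2 = f(s_n + h, y_n + h·k1); y_{n+1} = y_n + (h/2)·(k1 + k2).
s=0.000000, y=-2.200000:
  k1 = f(0.000000, -2.200000) = 0.000000
  k2 = f(0.120000, -2.200000) = 0.316800
  y ← -2.200000 + (0.12/2)·(0.000000 + 0.316800) = -2.180992
s=0.120000, y=-2.180992:
  k1 = f(0.120000, -2.180992) = 0.314063
  k2 = f(0.240000, -2.143304) = 0.617272
  y ← -2.180992 + (0.12/2)·(0.314063 + 0.617272) = -2.125112
s=0.240000, y=-2.125112:
  k1 = f(0.240000, -2.125112) = 0.612032
  k2 = f(0.360000, -2.051668) = 0.886321
  y ← -2.125112 + (0.12/2)·(0.612032 + 0.886321) = -2.035211
y(0.36) ≈ -2.0352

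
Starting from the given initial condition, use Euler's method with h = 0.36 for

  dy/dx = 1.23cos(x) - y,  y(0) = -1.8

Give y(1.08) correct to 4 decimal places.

Euler: y_{n+1} = y_n + h·f(x_n, y_n).
x=0.000000, y=-1.800000: f=3.030000 → y ← -1.800000 + 0.36·3.030000 = -0.709200
x=0.360000, y=-0.709200: f=1.860353 → y ← -0.709200 + 0.36·1.860353 = -0.039473
x=0.720000, y=-0.039473: f=0.964194 → y ← -0.039473 + 0.36·0.964194 = 0.307637
y(1.08) ≈ 0.3076

0.3076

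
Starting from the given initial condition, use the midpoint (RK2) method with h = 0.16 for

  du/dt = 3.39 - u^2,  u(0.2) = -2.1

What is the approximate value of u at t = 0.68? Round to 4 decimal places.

-3.7517

Midpoint: k1 = f(t_n, u_n); k2 = f(t_n + h/2, u_n + (h/2)·k1); u_{n+1} = u_n + h·k2.
t=0.200000, u=-2.100000:
  k1 = f(0.200000, -2.100000) = -1.020000
  k2 = f(0.280000, -2.181600) = -1.369379
  u ← -2.100000 + 0.16·(-1.369379) = -2.319101
t=0.360000, u=-2.319101:
  k1 = f(0.360000, -2.319101) = -1.988227
  k2 = f(0.440000, -2.478159) = -2.751271
  u ← -2.319101 + 0.16·(-2.751271) = -2.759304
t=0.520000, u=-2.759304:
  k1 = f(0.520000, -2.759304) = -4.223758
  k2 = f(0.600000, -3.097205) = -6.202676
  u ← -2.759304 + 0.16·(-6.202676) = -3.751732
u(0.68) ≈ -3.7517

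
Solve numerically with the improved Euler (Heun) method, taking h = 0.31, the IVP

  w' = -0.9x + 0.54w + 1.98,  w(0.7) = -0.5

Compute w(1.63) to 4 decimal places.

0.3450

Heun: k1 = f(x_n, w_n); k2 = f(x_n + h, w_n + h·k1); w_{n+1} = w_n + (h/2)·(k1 + k2).
x=0.700000, w=-0.500000:
  k1 = f(0.700000, -0.500000) = 1.080000
  k2 = f(1.010000, -0.165200) = 0.981792
  w ← -0.500000 + (0.31/2)·(1.080000 + 0.981792) = -0.180422
x=1.010000, w=-0.180422:
  k1 = f(1.010000, -0.180422) = 0.973572
  k2 = f(1.320000, 0.121385) = 0.857548
  w ← -0.180422 + (0.31/2)·(0.973572 + 0.857548) = 0.103401
x=1.320000, w=0.103401:
  k1 = f(1.320000, 0.103401) = 0.847837
  k2 = f(1.630000, 0.366231) = 0.710765
  w ← 0.103401 + (0.31/2)·(0.847837 + 0.710765) = 0.344985
w(1.63) ≈ 0.3450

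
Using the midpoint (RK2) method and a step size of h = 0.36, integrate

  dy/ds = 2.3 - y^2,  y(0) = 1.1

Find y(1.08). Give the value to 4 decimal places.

1.4705

Midpoint: k1 = f(s_n, y_n); k2 = f(s_n + h/2, y_n + (h/2)·k1); y_{n+1} = y_n + h·k2.
s=0.000000, y=1.100000:
  k1 = f(0.000000, 1.100000) = 1.090000
  k2 = f(0.180000, 1.296200) = 0.619866
  y ← 1.100000 + 0.36·0.619866 = 1.323152
s=0.360000, y=1.323152:
  k1 = f(0.360000, 1.323152) = 0.549270
  k2 = f(0.540000, 1.422020) = 0.277859
  y ← 1.323152 + 0.36·0.277859 = 1.423181
s=0.720000, y=1.423181:
  k1 = f(0.720000, 1.423181) = 0.274557
  k2 = f(0.900000, 1.472601) = 0.131447
  y ← 1.423181 + 0.36·0.131447 = 1.470501
y(1.08) ≈ 1.4705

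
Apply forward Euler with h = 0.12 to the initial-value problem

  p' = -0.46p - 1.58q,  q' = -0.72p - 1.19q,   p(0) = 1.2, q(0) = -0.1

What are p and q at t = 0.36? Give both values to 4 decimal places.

Euler on (p,q): p_{n+1} = p_n + h·p', q_{n+1} = q_n + h·q'.
0.000000: (1.200000, -0.100000); f=(-0.394000, -0.745000) → (1.152720, -0.189400)
0.120000: (1.152720, -0.189400); f=(-0.230999, -0.604572) → (1.125000, -0.261949)
0.240000: (1.125000, -0.261949); f=(-0.103621, -0.498281) → (1.112566, -0.321742)
(p(0.36), q(0.36)) ≈ (1.1126, -0.3217)

1.1126, -0.3217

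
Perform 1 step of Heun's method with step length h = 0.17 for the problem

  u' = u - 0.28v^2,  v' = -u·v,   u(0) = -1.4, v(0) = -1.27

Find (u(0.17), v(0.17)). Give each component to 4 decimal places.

Heun on (u,v): k1 = f(s_n, state_n); k2 = f(s_n + h, state_n + h·k1); state_{n+1} = state_n + (h/2)·(k1 + k2).
0.000000: (-1.400000, -1.270000)
  k1 = (-1.851612, -1.778000)
  predictor → (-1.714774, -1.572260)
  k2 = (-2.406934, -2.696071)
  → (-1.761976, -1.650296)
(u(0.17), v(0.17)) ≈ (-1.7620, -1.6503)

-1.7620, -1.6503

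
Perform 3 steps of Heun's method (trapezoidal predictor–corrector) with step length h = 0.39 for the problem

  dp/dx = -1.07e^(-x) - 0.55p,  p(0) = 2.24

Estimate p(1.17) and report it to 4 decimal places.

Heun: k1 = f(x_n, p_n); k2 = f(x_n + h, p_n + h·k1); p_{n+1} = p_n + (h/2)·(k1 + k2).
x=0.000000, p=2.240000:
  k1 = f(0.000000, 2.240000) = -2.302000
  k2 = f(0.390000, 1.342220) = -1.462672
  p ← 2.240000 + (0.39/2)·(-2.302000 + (-1.462672)) = 1.505889
x=0.390000, p=1.505889:
  k1 = f(0.390000, 1.505889) = -1.552690
  k2 = f(0.780000, 0.900340) = -0.985681
  p ← 1.505889 + (0.39/2)·(-1.552690 + (-0.985681)) = 1.010907
x=0.780000, p=1.010907:
  k1 = f(0.780000, 1.010907) = -1.046493
  k2 = f(1.170000, 0.602774) = -0.663618
  p ← 1.010907 + (0.39/2)·(-1.046493 + (-0.663618)) = 0.677435
p(1.17) ≈ 0.6774

0.6774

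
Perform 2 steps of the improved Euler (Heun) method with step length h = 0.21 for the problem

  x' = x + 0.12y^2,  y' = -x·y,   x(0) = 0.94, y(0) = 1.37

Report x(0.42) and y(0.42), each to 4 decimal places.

1.5078, 0.8315

Heun on (x,y): k1 = f(t_n, state_n); k2 = f(t_n + h, state_n + h·k1); state_{n+1} = state_n + (h/2)·(k1 + k2).
0.000000: (0.940000, 1.370000)
  k1 = (1.165228, -1.287800)
  predictor → (1.184698, 1.099562)
  k2 = (1.329782, -1.302649)
  → (1.201976, 1.098003)
0.210000: (1.201976, 1.098003)
  k1 = (1.346649, -1.319773)
  predictor → (1.484772, 0.820851)
  k2 = (1.565628, -1.218776)
  → (1.507765, 0.831455)
(x(0.42), y(0.42)) ≈ (1.5078, 0.8315)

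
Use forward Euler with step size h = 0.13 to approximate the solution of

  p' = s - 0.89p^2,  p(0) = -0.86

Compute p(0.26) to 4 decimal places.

-1.0321

Euler: p_{n+1} = p_n + h·f(s_n, p_n).
s=0.000000, p=-0.860000: f=-0.658244 → p ← -0.860000 + 0.13·(-0.658244) = -0.945572
s=0.130000, p=-0.945572: f=-0.665754 → p ← -0.945572 + 0.13·(-0.665754) = -1.032120
p(0.26) ≈ -1.0321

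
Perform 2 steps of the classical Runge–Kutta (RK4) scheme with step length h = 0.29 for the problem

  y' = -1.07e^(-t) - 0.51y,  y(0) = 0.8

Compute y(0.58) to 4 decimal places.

RK4: k1 = f(t_n, y_n); k2 = f(t_n + h/2, y_n + (h/2)·k1); k3 = f(t_n + h/2, y_n + (h/2)·k2); k4 = f(t_n + h, y_n + h·k3); y_{n+1} = y_n + (h/6)·(k1 + 2k2 + 2k3 + k4).
t=0.000000, y=0.800000:
  k1 = f(0.000000, 0.800000) = -1.478000
  k2 = f(0.145000, 0.585690) = -1.224276
  k3 = f(0.145000, 0.622480) = -1.243039
  k4 = f(0.290000, 0.439519) = -1.024797
  y ← 0.800000 + (0.29/6)·(k1 + 2k2 + 2k3 + k4) = 0.440524
t=0.290000, y=0.440524:
  k1 = f(0.290000, 0.440524) = -1.025309
  k2 = f(0.435000, 0.291855) = -0.841419
  k3 = f(0.435000, 0.318519) = -0.855018
  k4 = f(0.580000, 0.192569) = -0.697302
  y ← 0.440524 + (0.29/6)·(k1 + 2k2 + 2k3 + k4) = 0.193276
y(0.58) ≈ 0.1933

0.1933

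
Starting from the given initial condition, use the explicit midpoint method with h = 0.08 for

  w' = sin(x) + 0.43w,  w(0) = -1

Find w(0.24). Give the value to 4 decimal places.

Midpoint: k1 = f(x_n, w_n); k2 = f(x_n + h/2, w_n + (h/2)·k1); w_{n+1} = w_n + h·k2.
x=0.000000, w=-1.000000:
  k1 = f(0.000000, -1.000000) = -0.430000
  k2 = f(0.040000, -1.017200) = -0.397407
  w ← -1.000000 + 0.08·(-0.397407) = -1.031793
x=0.080000, w=-1.031793:
  k1 = f(0.080000, -1.031793) = -0.363756
  k2 = f(0.120000, -1.046343) = -0.330215
  w ← -1.031793 + 0.08·(-0.330215) = -1.058210
x=0.160000, w=-1.058210:
  k1 = f(0.160000, -1.058210) = -0.295712
  k2 = f(0.200000, -1.070038) = -0.261447
  w ← -1.058210 + 0.08·(-0.261447) = -1.079126
w(0.24) ≈ -1.0791

-1.0791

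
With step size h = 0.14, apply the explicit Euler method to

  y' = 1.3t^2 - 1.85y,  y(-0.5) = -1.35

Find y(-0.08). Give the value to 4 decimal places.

-0.4980

Euler: y_{n+1} = y_n + h·f(t_n, y_n).
t=-0.500000, y=-1.350000: f=2.822500 → y ← -1.350000 + 0.14·2.822500 = -0.954850
t=-0.360000, y=-0.954850: f=1.934953 → y ← -0.954850 + 0.14·1.934953 = -0.683957
t=-0.220000, y=-0.683957: f=1.328240 → y ← -0.683957 + 0.14·1.328240 = -0.498003
y(-0.08) ≈ -0.4980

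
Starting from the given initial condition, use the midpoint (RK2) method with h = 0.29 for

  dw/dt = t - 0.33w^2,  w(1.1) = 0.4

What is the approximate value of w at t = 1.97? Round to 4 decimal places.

Midpoint: k1 = f(t_n, w_n); k2 = f(t_n + h/2, w_n + (h/2)·k1); w_{n+1} = w_n + h·k2.
t=1.100000, w=0.400000:
  k1 = f(1.100000, 0.400000) = 1.047200
  k2 = f(1.245000, 0.551844) = 1.144505
  w ← 0.400000 + 0.29·1.144505 = 0.731906
t=1.390000, w=0.731906:
  k1 = f(1.390000, 0.731906) = 1.213223
  k2 = f(1.535000, 0.907824) = 1.263033
  w ← 0.731906 + 0.29·1.263033 = 1.098186
t=1.680000, w=1.098186:
  k1 = f(1.680000, 1.098186) = 1.282016
  k2 = f(1.825000, 1.284078) = 1.280877
  w ← 1.098186 + 0.29·1.280877 = 1.469640
w(1.97) ≈ 1.4696

1.4696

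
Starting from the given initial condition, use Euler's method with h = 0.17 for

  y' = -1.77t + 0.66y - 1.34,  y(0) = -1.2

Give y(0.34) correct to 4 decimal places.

-2.0167

Euler: y_{n+1} = y_n + h·f(t_n, y_n).
t=0.000000, y=-1.200000: f=-2.132000 → y ← -1.200000 + 0.17·(-2.132000) = -1.562440
t=0.170000, y=-1.562440: f=-2.672110 → y ← -1.562440 + 0.17·(-2.672110) = -2.016699
y(0.34) ≈ -2.0167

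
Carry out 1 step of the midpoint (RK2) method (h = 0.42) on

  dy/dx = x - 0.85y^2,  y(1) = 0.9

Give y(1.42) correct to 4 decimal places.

1.0755

Midpoint: k1 = f(x_n, y_n); k2 = f(x_n + h/2, y_n + (h/2)·k1); y_{n+1} = y_n + h·k2.
x=1.000000, y=0.900000:
  k1 = f(1.000000, 0.900000) = 0.311500
  k2 = f(1.210000, 0.965415) = 0.417778
  y ← 0.900000 + 0.42·0.417778 = 1.075467
y(1.42) ≈ 1.0755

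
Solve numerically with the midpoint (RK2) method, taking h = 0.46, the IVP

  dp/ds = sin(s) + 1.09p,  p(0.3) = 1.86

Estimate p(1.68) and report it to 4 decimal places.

Midpoint: k1 = f(s_n, p_n); k2 = f(s_n + h/2, p_n + (h/2)·k1); p_{n+1} = p_n + h·k2.
s=0.300000, p=1.860000:
  k1 = f(0.300000, 1.860000) = 2.322920
  k2 = f(0.530000, 2.394272) = 3.115289
  p ← 1.860000 + 0.46·3.115289 = 3.293033
s=0.760000, p=3.293033:
  k1 = f(0.760000, 3.293033) = 4.278328
  k2 = f(0.990000, 4.277048) = 5.498009
  p ← 3.293033 + 0.46·5.498009 = 5.822117
s=1.220000, p=5.822117:
  k1 = f(1.220000, 5.822117) = 7.285207
  k2 = f(1.450000, 7.497715) = 9.165222
  p ← 5.822117 + 0.46·9.165222 = 10.038119
p(1.68) ≈ 10.0381

10.0381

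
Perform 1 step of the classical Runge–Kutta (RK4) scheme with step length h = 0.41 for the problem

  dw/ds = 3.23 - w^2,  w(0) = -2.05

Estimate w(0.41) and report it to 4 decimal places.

-3.1805

RK4: k1 = f(s_n, w_n); k2 = f(s_n + h/2, w_n + (h/2)·k1); k3 = f(s_n + h/2, w_n + (h/2)·k2); k4 = f(s_n + h, w_n + h·k3); w_{n+1} = w_n + (h/6)·(k1 + 2k2 + 2k3 + k4).
s=0.000000, w=-2.050000:
  k1 = f(0.000000, -2.050000) = -0.972500
  k2 = f(0.205000, -2.249362) = -1.829632
  k3 = f(0.205000, -2.425074) = -2.650986
  k4 = f(0.410000, -3.136904) = -6.610169
  w ← -2.050000 + (0.41/6)·(k1 + 2k2 + 2k3 + k4) = -3.180500
w(0.41) ≈ -3.1805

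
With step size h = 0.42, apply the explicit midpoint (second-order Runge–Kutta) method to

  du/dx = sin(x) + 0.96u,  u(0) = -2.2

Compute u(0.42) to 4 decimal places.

Midpoint: k1 = f(x_n, u_n); k2 = f(x_n + h/2, u_n + (h/2)·k1); u_{n+1} = u_n + h·k2.
x=0.000000, u=-2.200000:
  k1 = f(0.000000, -2.200000) = -2.112000
  k2 = f(0.210000, -2.643520) = -2.329319
  u ← -2.200000 + 0.42·(-2.329319) = -3.178314
u(0.42) ≈ -3.1783

-3.1783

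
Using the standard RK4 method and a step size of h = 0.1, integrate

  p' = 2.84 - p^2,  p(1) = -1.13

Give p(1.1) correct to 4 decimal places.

RK4: k1 = f(s_n, p_n); k2 = f(s_n + h/2, p_n + (h/2)·k1); k3 = f(s_n + h/2, p_n + (h/2)·k2); k4 = f(s_n + h, p_n + h·k3); p_{n+1} = p_n + (h/6)·(k1 + 2k2 + 2k3 + k4).
s=1.000000, p=-1.130000:
  k1 = f(1.000000, -1.130000) = 1.563100
  k2 = f(1.050000, -1.051845) = 1.733622
  k3 = f(1.050000, -1.043319) = 1.751486
  k4 = f(1.100000, -0.954851) = 1.928259
  p ← -1.130000 + (0.1/6)·(k1 + 2k2 + 2k3 + k4) = -0.955640
p(1.1) ≈ -0.9556

-0.9556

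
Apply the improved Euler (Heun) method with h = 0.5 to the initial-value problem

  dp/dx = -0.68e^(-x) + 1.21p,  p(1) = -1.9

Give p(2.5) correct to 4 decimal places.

Heun: k1 = f(x_n, p_n); k2 = f(x_n + h, p_n + h·k1); p_{n+1} = p_n + (h/2)·(k1 + k2).
x=1.000000, p=-1.900000:
  k1 = f(1.000000, -1.900000) = -2.549158
  k2 = f(1.500000, -3.174579) = -3.992969
  p ← -1.900000 + (0.5/2)·(-2.549158 + (-3.992969)) = -3.535532
x=1.500000, p=-3.535532:
  k1 = f(1.500000, -3.535532) = -4.429722
  k2 = f(2.000000, -5.750393) = -7.050003
  p ← -3.535532 + (0.5/2)·(-4.429722 + (-7.050003)) = -6.405463
x=2.000000, p=-6.405463:
  k1 = f(2.000000, -6.405463) = -7.842638
  k2 = f(2.500000, -10.326782) = -12.551224
  p ← -6.405463 + (0.5/2)·(-7.842638 + (-12.551224)) = -11.503929
p(2.5) ≈ -11.5039

-11.5039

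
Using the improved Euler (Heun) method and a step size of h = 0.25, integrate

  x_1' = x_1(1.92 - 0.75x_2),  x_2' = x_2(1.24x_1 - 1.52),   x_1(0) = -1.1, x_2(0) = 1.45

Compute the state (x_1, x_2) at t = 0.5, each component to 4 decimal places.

Heun on (x_1,x_2): k1 = f(t_n, state_n); k2 = f(t_n + h, state_n + h·k1); state_{n+1} = state_n + (h/2)·(k1 + k2).
0.000000: (-1.100000, 1.450000)
  k1 = (-0.915750, -4.181800)
  predictor → (-1.328938, 0.404550)
  k2 = (-2.148344, -1.281567)
  → (-1.483012, 0.767079)
0.250000: (-1.483012, 0.767079)
  k1 = (-1.994192, -2.576569)
  predictor → (-1.981560, 0.122937)
  k2 = (-3.621889, -0.488937)
  → (-2.185022, 0.383891)
(x_1(0.5), x_2(0.5)) ≈ (-2.1850, 0.3839)

-2.1850, 0.3839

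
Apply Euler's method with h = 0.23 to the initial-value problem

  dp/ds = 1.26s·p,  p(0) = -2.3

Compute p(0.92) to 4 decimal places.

Euler: p_{n+1} = p_n + h·f(s_n, p_n).
s=0.000000, p=-2.300000: f=0.000000 → p ← -2.300000 + 0.23·0.000000 = -2.300000
s=0.230000, p=-2.300000: f=-0.666540 → p ← -2.300000 + 0.23·(-0.666540) = -2.453304
s=0.460000, p=-2.453304: f=-1.421935 → p ← -2.453304 + 0.23·(-1.421935) = -2.780349
s=0.690000, p=-2.780349: f=-2.417236 → p ← -2.780349 + 0.23·(-2.417236) = -3.336313
p(0.92) ≈ -3.3363

-3.3363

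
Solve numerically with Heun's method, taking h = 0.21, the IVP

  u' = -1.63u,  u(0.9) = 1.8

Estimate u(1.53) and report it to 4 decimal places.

Heun: k1 = f(x_n, u_n); k2 = f(x_n + h, u_n + h·k1); u_{n+1} = u_n + (h/2)·(k1 + k2).
x=0.900000, u=1.800000:
  k1 = f(0.900000, 1.800000) = -2.934000
  k2 = f(1.110000, 1.183860) = -1.929692
  u ← 1.800000 + (0.21/2)·(-2.934000 + (-1.929692)) = 1.289312
x=1.110000, u=1.289312:
  k1 = f(1.110000, 1.289312) = -2.101579
  k2 = f(1.320000, 0.847981) = -1.382209
  u ← 1.289312 + (0.21/2)·(-2.101579 + (-1.382209)) = 0.923515
x=1.320000, u=0.923515:
  k1 = f(1.320000, 0.923515) = -1.505329
  k2 = f(1.530000, 0.607396) = -0.990055
  u ← 0.923515 + (0.21/2)·(-1.505329 + (-0.990055)) = 0.661499
u(1.53) ≈ 0.6615

0.6615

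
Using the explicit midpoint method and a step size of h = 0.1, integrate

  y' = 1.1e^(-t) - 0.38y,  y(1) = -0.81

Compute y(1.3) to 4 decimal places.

Midpoint: k1 = f(t_n, y_n); k2 = f(t_n + h/2, y_n + (h/2)·k1); y_{n+1} = y_n + h·k2.
t=1.000000, y=-0.810000:
  k1 = f(1.000000, -0.810000) = 0.712467
  k2 = f(1.050000, -0.774377) = 0.679195
  y ← -0.810000 + 0.1·0.679195 = -0.742081
t=1.100000, y=-0.742081:
  k1 = f(1.100000, -0.742081) = 0.648149
  k2 = f(1.150000, -0.709673) = 0.617976
  y ← -0.742081 + 0.1·0.617976 = -0.680283
t=1.200000, y=-0.680283:
  k1 = f(1.200000, -0.680283) = 0.589821
  k2 = f(1.250000, -0.650792) = 0.562456
  y ← -0.680283 + 0.1·0.562456 = -0.624037
y(1.3) ≈ -0.6240

-0.6240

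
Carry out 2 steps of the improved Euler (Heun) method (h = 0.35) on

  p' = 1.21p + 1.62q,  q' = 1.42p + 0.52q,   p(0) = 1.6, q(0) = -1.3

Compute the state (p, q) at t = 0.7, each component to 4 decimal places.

Heun on (p,q): k1 = f(t_n, state_n); k2 = f(t_n + h, state_n + h·k1); state_{n+1} = state_n + (h/2)·(k1 + k2).
0.000000: (1.600000, -1.300000)
  k1 = (-0.170000, 1.596000)
  predictor → (1.540500, -0.741400)
  k2 = (0.662937, 1.801982)
  → (1.686264, -0.705353)
0.350000: (1.686264, -0.705353)
  k1 = (0.897707, 2.027711)
  predictor → (2.000462, 0.004346)
  k2 = (2.427599, 2.842915)
  → (2.268193, 0.147006)
(p(0.7), q(0.7)) ≈ (2.2682, 0.1470)

2.2682, 0.1470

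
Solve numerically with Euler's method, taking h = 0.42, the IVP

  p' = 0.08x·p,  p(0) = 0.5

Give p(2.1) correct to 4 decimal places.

0.5741

Euler: p_{n+1} = p_n + h·f(x_n, p_n).
x=0.000000, p=0.500000: f=0.000000 → p ← 0.500000 + 0.42·0.000000 = 0.500000
x=0.420000, p=0.500000: f=0.016800 → p ← 0.500000 + 0.42·0.016800 = 0.507056
x=0.840000, p=0.507056: f=0.034074 → p ← 0.507056 + 0.42·0.034074 = 0.521367
x=1.260000, p=0.521367: f=0.052554 → p ← 0.521367 + 0.42·0.052554 = 0.543440
x=1.680000, p=0.543440: f=0.073038 → p ← 0.543440 + 0.42·0.073038 = 0.574116
p(2.1) ≈ 0.5741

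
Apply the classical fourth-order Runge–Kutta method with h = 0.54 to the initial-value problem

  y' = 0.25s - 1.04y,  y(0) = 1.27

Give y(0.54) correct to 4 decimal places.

RK4: k1 = f(s_n, y_n); k2 = f(s_n + h/2, y_n + (h/2)·k1); k3 = f(s_n + h/2, y_n + (h/2)·k2); k4 = f(s_n + h, y_n + h·k3); y_{n+1} = y_n + (h/6)·(k1 + 2k2 + 2k3 + k4).
s=0.000000, y=1.270000:
  k1 = f(0.000000, 1.270000) = -1.320800
  k2 = f(0.270000, 0.913384) = -0.882419
  k3 = f(0.270000, 1.031747) = -1.005517
  k4 = f(0.540000, 0.727021) = -0.621102
  y ← 1.270000 + (0.54/6)·(k1 + 2k2 + 2k3 + k4) = 0.755400
y(0.54) ≈ 0.7554

0.7554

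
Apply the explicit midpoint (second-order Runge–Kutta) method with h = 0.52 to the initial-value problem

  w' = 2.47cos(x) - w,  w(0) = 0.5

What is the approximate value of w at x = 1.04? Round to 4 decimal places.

Midpoint: k1 = f(x_n, w_n); k2 = f(x_n + h/2, w_n + (h/2)·k1); w_{n+1} = w_n + h·k2.
x=0.000000, w=0.500000:
  k1 = f(0.000000, 0.500000) = 1.970000
  k2 = f(0.260000, 1.012200) = 1.374783
  w ← 0.500000 + 0.52·1.374783 = 1.214887
x=0.520000, w=1.214887:
  k1 = f(0.520000, 1.214887) = 0.928626
  k2 = f(0.780000, 1.456330) = 0.299626
  w ← 1.214887 + 0.52·0.299626 = 1.370693
w(1.04) ≈ 1.3707

1.3707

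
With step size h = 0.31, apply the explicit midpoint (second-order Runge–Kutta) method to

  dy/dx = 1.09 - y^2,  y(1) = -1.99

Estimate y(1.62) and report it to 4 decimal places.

Midpoint: k1 = f(x_n, y_n); k2 = f(x_n + h/2, y_n + (h/2)·k1); y_{n+1} = y_n + h·k2.
x=1.000000, y=-1.990000:
  k1 = f(1.000000, -1.990000) = -2.870100
  k2 = f(1.155000, -2.434865) = -4.838570
  y ← -1.990000 + 0.31·(-4.838570) = -3.489957
x=1.310000, y=-3.489957:
  k1 = f(1.310000, -3.489957) = -11.089798
  k2 = f(1.465000, -5.208875) = -26.042382
  y ← -3.489957 + 0.31·(-26.042382) = -11.563095
y(1.62) ≈ -11.5631

-11.5631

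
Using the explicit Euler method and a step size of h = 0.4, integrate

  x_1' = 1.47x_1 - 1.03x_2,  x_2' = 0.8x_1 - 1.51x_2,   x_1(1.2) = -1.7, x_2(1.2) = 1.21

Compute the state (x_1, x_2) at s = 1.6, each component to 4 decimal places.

Euler on (x_1,x_2): x_1_{n+1} = x_1_n + h·x_1', x_2_{n+1} = x_2_n + h·x_2'.
1.200000: (-1.700000, 1.210000); f=(-3.745300, -3.187100) → (-3.198120, -0.064840)
(x_1(1.6), x_2(1.6)) ≈ (-3.1981, -0.0648)

-3.1981, -0.0648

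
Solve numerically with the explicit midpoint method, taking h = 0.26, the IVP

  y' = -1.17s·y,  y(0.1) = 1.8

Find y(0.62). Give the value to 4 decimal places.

1.4398

Midpoint: k1 = f(s_n, y_n); k2 = f(s_n + h/2, y_n + (h/2)·k1); y_{n+1} = y_n + h·k2.
s=0.100000, y=1.800000:
  k1 = f(0.100000, 1.800000) = -0.210600
  k2 = f(0.230000, 1.772622) = -0.477013
  y ← 1.800000 + 0.26·(-0.477013) = 1.675977
s=0.360000, y=1.675977:
  k1 = f(0.360000, 1.675977) = -0.705921
  k2 = f(0.490000, 1.584207) = -0.908226
  y ← 1.675977 + 0.26·(-0.908226) = 1.439838
y(0.62) ≈ 1.4398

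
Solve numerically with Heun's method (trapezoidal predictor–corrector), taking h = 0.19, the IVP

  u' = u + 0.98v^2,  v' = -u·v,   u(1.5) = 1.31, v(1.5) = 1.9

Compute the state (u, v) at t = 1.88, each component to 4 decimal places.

Heun on (u,v): k1 = f(t_n, state_n); k2 = f(t_n + h, state_n + h·k1); state_{n+1} = state_n + (h/2)·(k1 + k2).
1.500000: (1.310000, 1.900000)
  k1 = (4.847800, -2.489000)
  predictor → (2.231082, 1.427090)
  k2 = (4.226936, -3.183955)
  → (2.172100, 1.361069)
1.690000: (2.172100, 1.361069)
  k1 = (3.987559, -2.956379)
  predictor → (2.929736, 0.799357)
  k2 = (3.555929, -2.341906)
  → (2.888731, 0.857732)
(u(1.88), v(1.88)) ≈ (2.8887, 0.8577)

2.8887, 0.8577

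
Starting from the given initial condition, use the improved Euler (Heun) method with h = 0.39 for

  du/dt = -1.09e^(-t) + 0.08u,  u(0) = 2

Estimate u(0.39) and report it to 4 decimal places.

Heun: k1 = f(t_n, u_n); k2 = f(t_n + h, u_n + h·k1); u_{n+1} = u_n + (h/2)·(k1 + k2).
t=0.000000, u=2.000000:
  k1 = f(0.000000, 2.000000) = -0.930000
  k2 = f(0.390000, 1.637300) = -0.607008
  u ← 2.000000 + (0.39/2)·(-0.930000 + (-0.607008)) = 1.700283
u(0.39) ≈ 1.7003

1.7003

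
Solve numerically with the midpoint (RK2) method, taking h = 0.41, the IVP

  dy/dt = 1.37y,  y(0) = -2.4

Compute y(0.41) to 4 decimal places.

Midpoint: k1 = f(t_n, y_n); k2 = f(t_n + h/2, y_n + (h/2)·k1); y_{n+1} = y_n + h·k2.
t=0.000000, y=-2.400000:
  k1 = f(0.000000, -2.400000) = -3.288000
  k2 = f(0.205000, -3.074040) = -4.211435
  y ← -2.400000 + 0.41·(-4.211435) = -4.126688
y(0.41) ≈ -4.1267

-4.1267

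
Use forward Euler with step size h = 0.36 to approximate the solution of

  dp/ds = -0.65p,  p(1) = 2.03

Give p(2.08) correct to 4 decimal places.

0.9124

Euler: p_{n+1} = p_n + h·f(s_n, p_n).
s=1.000000, p=2.030000: f=-1.319500 → p ← 2.030000 + 0.36·(-1.319500) = 1.554980
s=1.360000, p=1.554980: f=-1.010737 → p ← 1.554980 + 0.36·(-1.010737) = 1.191115
s=1.720000, p=1.191115: f=-0.774225 → p ← 1.191115 + 0.36·(-0.774225) = 0.912394
p(2.08) ≈ 0.9124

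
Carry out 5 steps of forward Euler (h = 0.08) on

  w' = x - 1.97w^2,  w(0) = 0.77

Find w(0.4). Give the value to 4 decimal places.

Euler: w_{n+1} = w_n + h·f(x_n, w_n).
x=0.000000, w=0.770000: f=-1.168013 → w ← 0.770000 + 0.08·(-1.168013) = 0.676559
x=0.080000, w=0.676559: f=-0.821732 → w ← 0.676559 + 0.08·(-0.821732) = 0.610820
x=0.160000, w=0.610820: f=-0.575010 → w ← 0.610820 + 0.08·(-0.575010) = 0.564820
x=0.240000, w=0.564820: f=-0.388472 → w ← 0.564820 + 0.08·(-0.388472) = 0.533742
x=0.320000, w=0.533742: f=-0.241214 → w ← 0.533742 + 0.08·(-0.241214) = 0.514445
w(0.4) ≈ 0.5144

0.5144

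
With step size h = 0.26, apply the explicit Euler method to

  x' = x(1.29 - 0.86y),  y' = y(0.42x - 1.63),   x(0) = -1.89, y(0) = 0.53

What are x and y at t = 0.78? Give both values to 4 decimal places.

Euler on (x,y): x_{n+1} = x_n + h·x', y_{n+1} = y_n + h·y'.
0.000000: (-1.890000, 0.530000); f=(-1.576638, -1.284614) → (-2.299926, 0.196000)
0.260000: (-2.299926, 0.196000); f=(-2.579228, -0.508811) → (-2.970525, 0.063710)
0.520000: (-2.970525, 0.063710); f=(-3.669222, -0.183332) → (-3.924523, 0.016043)
(x(0.78), y(0.78)) ≈ (-3.9245, 0.0160)

-3.9245, 0.0160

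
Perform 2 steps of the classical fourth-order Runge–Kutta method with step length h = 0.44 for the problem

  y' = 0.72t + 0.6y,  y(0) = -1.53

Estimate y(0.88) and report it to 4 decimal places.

-2.2591

RK4: k1 = f(t_n, y_n); k2 = f(t_n + h/2, y_n + (h/2)·k1); k3 = f(t_n + h/2, y_n + (h/2)·k2); k4 = f(t_n + h, y_n + h·k3); y_{n+1} = y_n + (h/6)·(k1 + 2k2 + 2k3 + k4).
t=0.000000, y=-1.530000:
  k1 = f(0.000000, -1.530000) = -0.918000
  k2 = f(0.220000, -1.731960) = -0.880776
  k3 = f(0.220000, -1.723771) = -0.875862
  k4 = f(0.440000, -1.915379) = -0.832428
  y ← -1.530000 + (0.44/6)·(k1 + 2k2 + 2k3 + k4) = -1.916005
t=0.440000, y=-1.916005:
  k1 = f(0.440000, -1.916005) = -0.832803
  k2 = f(0.660000, -2.099222) = -0.784333
  k3 = f(0.660000, -2.088558) = -0.777935
  k4 = f(0.880000, -2.258296) = -0.721378
  y ← -1.916005 + (0.44/6)·(k1 + 2k2 + 2k3 + k4) = -2.259111
y(0.88) ≈ -2.2591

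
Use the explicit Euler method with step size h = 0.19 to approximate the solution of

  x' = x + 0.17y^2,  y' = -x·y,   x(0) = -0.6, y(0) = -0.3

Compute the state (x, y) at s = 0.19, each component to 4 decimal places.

-0.7111, -0.3342

Euler on (x,y): x_{n+1} = x_n + h·x', y_{n+1} = y_n + h·y'.
0.000000: (-0.600000, -0.300000); f=(-0.584700, -0.180000) → (-0.711093, -0.334200)
(x(0.19), y(0.19)) ≈ (-0.7111, -0.3342)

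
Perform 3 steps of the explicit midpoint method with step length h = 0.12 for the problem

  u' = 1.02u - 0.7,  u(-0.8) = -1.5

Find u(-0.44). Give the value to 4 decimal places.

-2.4674

Midpoint: k1 = f(t_n, u_n); k2 = f(t_n + h/2, u_n + (h/2)·k1); u_{n+1} = u_n + h·k2.
t=-0.800000, u=-1.500000:
  k1 = f(-0.800000, -1.500000) = -2.230000
  k2 = f(-0.740000, -1.633800) = -2.366476
  u ← -1.500000 + 0.12·(-2.366476) = -1.783977
t=-0.680000, u=-1.783977:
  k1 = f(-0.680000, -1.783977) = -2.519657
  k2 = f(-0.620000, -1.935157) = -2.673860
  u ← -1.783977 + 0.12·(-2.673860) = -2.104840
t=-0.560000, u=-2.104840:
  k1 = f(-0.560000, -2.104840) = -2.846937
  k2 = f(-0.500000, -2.275657) = -3.021170
  u ← -2.104840 + 0.12·(-3.021170) = -2.467381
u(-0.44) ≈ -2.4674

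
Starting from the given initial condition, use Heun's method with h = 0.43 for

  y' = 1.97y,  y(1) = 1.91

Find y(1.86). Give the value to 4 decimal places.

9.2940

Heun: k1 = f(x_n, y_n); k2 = f(x_n + h, y_n + h·k1); y_{n+1} = y_n + (h/2)·(k1 + k2).
x=1.000000, y=1.910000:
  k1 = f(1.000000, 1.910000) = 3.762700
  k2 = f(1.430000, 3.527961) = 6.950083
  y ← 1.910000 + (0.43/2)·(3.762700 + 6.950083) = 4.213248
x=1.430000, y=4.213248:
  k1 = f(1.430000, 4.213248) = 8.300099
  k2 = f(1.860000, 7.782291) = 15.331113
  y ← 4.213248 + (0.43/2)·(8.300099 + 15.331113) = 9.293959
y(1.86) ≈ 9.2940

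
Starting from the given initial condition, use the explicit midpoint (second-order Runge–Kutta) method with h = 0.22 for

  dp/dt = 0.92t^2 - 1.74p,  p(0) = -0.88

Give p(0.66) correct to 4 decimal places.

-0.2209

Midpoint: k1 = f(t_n, p_n); k2 = f(t_n + h/2, p_n + (h/2)·k1); p_{n+1} = p_n + h·k2.
t=0.000000, p=-0.880000:
  k1 = f(0.000000, -0.880000) = 1.531200
  k2 = f(0.110000, -0.711568) = 1.249260
  p ← -0.880000 + 0.22·1.249260 = -0.605163
t=0.220000, p=-0.605163:
  k1 = f(0.220000, -0.605163) = 1.097511
  k2 = f(0.330000, -0.484437) = 0.943108
  p ← -0.605163 + 0.22·0.943108 = -0.397679
t=0.440000, p=-0.397679:
  k1 = f(0.440000, -0.397679) = 0.870074
  k2 = f(0.550000, -0.301971) = 0.803730
  p ← -0.397679 + 0.22·0.803730 = -0.220859
p(0.66) ≈ -0.2209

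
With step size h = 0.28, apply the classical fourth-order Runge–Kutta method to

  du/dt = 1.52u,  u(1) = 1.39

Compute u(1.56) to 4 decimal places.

RK4: k1 = f(t_n, u_n); k2 = f(t_n + h/2, u_n + (h/2)·k1); k3 = f(t_n + h/2, u_n + (h/2)·k2); k4 = f(t_n + h, u_n + h·k3); u_{n+1} = u_n + (h/6)·(k1 + 2k2 + 2k3 + k4).
t=1.000000, u=1.390000:
  k1 = f(1.000000, 1.390000) = 2.112800
  k2 = f(1.140000, 1.685792) = 2.562404
  k3 = f(1.140000, 1.748737) = 2.658080
  k4 = f(1.280000, 2.134262) = 3.244079
  u ← 1.390000 + (0.28/6)·(k1 + 2k2 + 2k3 + k4) = 2.127233
t=1.280000, u=2.127233:
  k1 = f(1.280000, 2.127233) = 3.233394
  k2 = f(1.420000, 2.579908) = 3.921460
  k3 = f(1.420000, 2.676237) = 4.067881
  k4 = f(1.560000, 3.266239) = 4.964684
  u ← 2.127233 + (0.28/6)·(k1 + 2k2 + 2k3 + k4) = 3.255482
u(1.56) ≈ 3.2555

3.2555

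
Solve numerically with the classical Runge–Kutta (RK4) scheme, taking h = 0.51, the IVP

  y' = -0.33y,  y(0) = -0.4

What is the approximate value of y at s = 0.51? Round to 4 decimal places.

-0.3380

RK4: k1 = f(s_n, y_n); k2 = f(s_n + h/2, y_n + (h/2)·k1); k3 = f(s_n + h/2, y_n + (h/2)·k2); k4 = f(s_n + h, y_n + h·k3); y_{n+1} = y_n + (h/6)·(k1 + 2k2 + 2k3 + k4).
s=0.000000, y=-0.400000:
  k1 = f(0.000000, -0.400000) = 0.132000
  k2 = f(0.255000, -0.366340) = 0.120892
  k3 = f(0.255000, -0.369172) = 0.121827
  k4 = f(0.510000, -0.337868) = 0.111497
  y ← -0.400000 + (0.51/6)·(k1 + 2k2 + 2k3 + k4) = -0.338041
y(0.51) ≈ -0.3380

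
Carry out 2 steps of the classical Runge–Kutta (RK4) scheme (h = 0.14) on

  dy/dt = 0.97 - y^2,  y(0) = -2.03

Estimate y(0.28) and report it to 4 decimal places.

RK4: k1 = f(t_n, y_n); k2 = f(t_n + h/2, y_n + (h/2)·k1); k3 = f(t_n + h/2, y_n + (h/2)·k2); k4 = f(t_n + h, y_n + h·k3); y_{n+1} = y_n + (h/6)·(k1 + 2k2 + 2k3 + k4).
t=0.000000, y=-2.030000:
  k1 = f(0.000000, -2.030000) = -3.150900
  k2 = f(0.070000, -2.250563) = -4.095034
  k3 = f(0.070000, -2.316652) = -4.396878
  k4 = f(0.140000, -2.645563) = -6.029003
  y ← -2.030000 + (0.14/6)·(k1 + 2k2 + 2k3 + k4) = -2.640487
t=0.140000, y=-2.640487:
  k1 = f(0.140000, -2.640487) = -6.002171
  k2 = f(0.210000, -3.060639) = -8.397511
  k3 = f(0.210000, -3.228313) = -9.452003
  k4 = f(0.280000, -3.963767) = -14.741452
  y ← -2.640487 + (0.14/6)·(k1 + 2k2 + 2k3 + k4) = -3.957482
y(0.28) ≈ -3.9575

-3.9575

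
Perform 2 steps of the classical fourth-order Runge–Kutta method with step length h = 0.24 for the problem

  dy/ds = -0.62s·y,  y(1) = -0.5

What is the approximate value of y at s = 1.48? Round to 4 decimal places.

-0.3457

RK4: k1 = f(s_n, y_n); k2 = f(s_n + h/2, y_n + (h/2)·k1); k3 = f(s_n + h/2, y_n + (h/2)·k2); k4 = f(s_n + h, y_n + h·k3); y_{n+1} = y_n + (h/6)·(k1 + 2k2 + 2k3 + k4).
s=1.000000, y=-0.500000:
  k1 = f(1.000000, -0.500000) = 0.310000
  k2 = f(1.120000, -0.462800) = 0.321368
  k3 = f(1.120000, -0.461436) = 0.320421
  k4 = f(1.240000, -0.423099) = 0.325278
  y ← -0.500000 + (0.24/6)·(k1 + 2k2 + 2k3 + k4) = -0.423246
s=1.240000, y=-0.423246:
  k1 = f(1.240000, -0.423246) = 0.325391
  k2 = f(1.360000, -0.384199) = 0.323956
  k3 = f(1.360000, -0.384371) = 0.324102
  k4 = f(1.480000, -0.345461) = 0.316995
  y ← -0.423246 + (0.24/6)·(k1 + 2k2 + 2k3 + k4) = -0.345706
y(1.48) ≈ -0.3457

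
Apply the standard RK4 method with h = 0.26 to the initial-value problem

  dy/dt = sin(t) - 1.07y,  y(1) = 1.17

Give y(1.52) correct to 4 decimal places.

1.0490

RK4: k1 = f(t_n, y_n); k2 = f(t_n + h/2, y_n + (h/2)·k1); k3 = f(t_n + h/2, y_n + (h/2)·k2); k4 = f(t_n + h, y_n + h·k3); y_{n+1} = y_n + (h/6)·(k1 + 2k2 + 2k3 + k4).
t=1.000000, y=1.170000:
  k1 = f(1.000000, 1.170000) = -0.410429
  k2 = f(1.130000, 1.116644) = -0.290397
  k3 = f(1.130000, 1.132248) = -0.307094
  k4 = f(1.260000, 1.090156) = -0.214376
  y ← 1.170000 + (0.26/6)·(k1 + 2k2 + 2k3 + k4) = 1.091143
t=1.260000, y=1.091143:
  k1 = f(1.260000, 1.091143) = -0.215432
  k2 = f(1.390000, 1.063136) = -0.153855
  k3 = f(1.390000, 1.071141) = -0.162420
  k4 = f(1.520000, 1.048913) = -0.123627
  y ← 1.091143 + (0.26/6)·(k1 + 2k2 + 2k3 + k4) = 1.049039
y(1.52) ≈ 1.0490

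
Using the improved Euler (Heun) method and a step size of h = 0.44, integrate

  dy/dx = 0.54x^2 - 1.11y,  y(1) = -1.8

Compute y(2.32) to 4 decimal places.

Heun: k1 = f(x_n, y_n); k2 = f(x_n + h, y_n + h·k1); y_{n+1} = y_n + (h/2)·(k1 + k2).
x=1.000000, y=-1.800000:
  k1 = f(1.000000, -1.800000) = 2.538000
  k2 = f(1.440000, -0.683280) = 1.878185
  y ← -1.800000 + (0.44/2)·(2.538000 + 1.878185) = -0.828439
x=1.440000, y=-0.828439:
  k1 = f(1.440000, -0.828439) = 2.039312
  k2 = f(1.880000, 0.068858) = 1.832144
  y ← -0.828439 + (0.44/2)·(2.039312 + 1.832144) = 0.023281
x=1.880000, y=0.023281:
  k1 = f(1.880000, 0.023281) = 1.882734
  k2 = f(2.320000, 0.851684) = 1.961127
  y ← 0.023281 + (0.44/2)·(1.882734 + 1.961127) = 0.868930
y(2.32) ≈ 0.8689

0.8689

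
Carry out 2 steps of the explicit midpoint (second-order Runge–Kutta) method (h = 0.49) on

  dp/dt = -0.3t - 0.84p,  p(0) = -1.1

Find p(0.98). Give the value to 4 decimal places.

Midpoint: k1 = f(t_n, p_n); k2 = f(t_n + h/2, p_n + (h/2)·k1); p_{n+1} = p_n + h·k2.
t=0.000000, p=-1.100000:
  k1 = f(0.000000, -1.100000) = 0.924000
  k2 = f(0.245000, -0.873620) = 0.660341
  p ← -1.100000 + 0.49·0.660341 = -0.776433
t=0.490000, p=-0.776433:
  k1 = f(0.490000, -0.776433) = 0.505204
  k2 = f(0.735000, -0.652658) = 0.327733
  p ← -0.776433 + 0.49·0.327733 = -0.615844
p(0.98) ≈ -0.6158

-0.6158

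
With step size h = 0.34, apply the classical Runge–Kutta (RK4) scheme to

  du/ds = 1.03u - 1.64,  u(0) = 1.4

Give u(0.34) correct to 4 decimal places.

RK4: k1 = f(s_n, u_n); k2 = f(s_n + h/2, u_n + (h/2)·k1); k3 = f(s_n + h/2, u_n + (h/2)·k2); k4 = f(s_n + h, u_n + h·k3); u_{n+1} = u_n + (h/6)·(k1 + 2k2 + 2k3 + k4).
s=0.000000, u=1.400000:
  k1 = f(0.000000, 1.400000) = -0.198000
  k2 = f(0.170000, 1.366340) = -0.232670
  k3 = f(0.170000, 1.360446) = -0.238740
  k4 = f(0.340000, 1.318828) = -0.281607
  u ← 1.400000 + (0.34/6)·(k1 + 2k2 + 2k3 + k4) = 1.319396
u(0.34) ≈ 1.3194

1.3194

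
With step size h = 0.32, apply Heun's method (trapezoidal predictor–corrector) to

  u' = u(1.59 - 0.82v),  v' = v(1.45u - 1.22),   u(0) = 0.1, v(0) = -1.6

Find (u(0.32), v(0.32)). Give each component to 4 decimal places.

Heun on (u,v): k1 = f(t_n, state_n); k2 = f(t_n + h, state_n + h·k1); state_{n+1} = state_n + (h/2)·(k1 + k2).
0.000000: (0.100000, -1.600000)
  k1 = (0.290200, 1.720000)
  predictor → (0.192864, -1.049600)
  k2 = (0.472646, 0.986988)
  → (0.222055, -1.166882)
(u(0.32), v(0.32)) ≈ (0.2221, -1.1669)

0.2221, -1.1669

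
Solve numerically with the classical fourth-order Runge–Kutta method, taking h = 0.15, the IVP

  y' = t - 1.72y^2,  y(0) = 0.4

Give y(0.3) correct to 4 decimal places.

0.3715

RK4: k1 = f(t_n, y_n); k2 = f(t_n + h/2, y_n + (h/2)·k1); k3 = f(t_n + h/2, y_n + (h/2)·k2); k4 = f(t_n + h, y_n + h·k3); y_{n+1} = y_n + (h/6)·(k1 + 2k2 + 2k3 + k4).
t=0.000000, y=0.400000:
  k1 = f(0.000000, 0.400000) = -0.275200
  k2 = f(0.075000, 0.379360) = -0.172532
  k3 = f(0.075000, 0.387060) = -0.182683
  k4 = f(0.150000, 0.372598) = -0.088786
  y ← 0.400000 + (0.15/6)·(k1 + 2k2 + 2k3 + k4) = 0.373140
t=0.150000, y=0.373140:
  k1 = f(0.150000, 0.373140) = -0.089481
  k2 = f(0.225000, 0.366429) = -0.005944
  k3 = f(0.225000, 0.372694) = -0.013909
  k4 = f(0.300000, 0.371053) = 0.063190
  y ← 0.373140 + (0.15/6)·(k1 + 2k2 + 2k3 + k4) = 0.371490
y(0.3) ≈ 0.3715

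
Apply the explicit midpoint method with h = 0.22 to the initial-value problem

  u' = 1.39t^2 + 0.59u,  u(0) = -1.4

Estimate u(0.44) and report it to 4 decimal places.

-1.7753

Midpoint: k1 = f(t_n, u_n); k2 = f(t_n + h/2, u_n + (h/2)·k1); u_{n+1} = u_n + h·k2.
t=0.000000, u=-1.400000:
  k1 = f(0.000000, -1.400000) = -0.826000
  k2 = f(0.110000, -1.490860) = -0.862788
  u ← -1.400000 + 0.22·(-0.862788) = -1.589813
t=0.220000, u=-1.589813:
  k1 = f(0.220000, -1.589813) = -0.870714
  k2 = f(0.330000, -1.685592) = -0.843128
  u ← -1.589813 + 0.22·(-0.843128) = -1.775302
u(0.44) ≈ -1.7753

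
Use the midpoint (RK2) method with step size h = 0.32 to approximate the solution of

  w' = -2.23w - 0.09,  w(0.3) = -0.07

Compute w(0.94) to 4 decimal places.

Midpoint: k1 = f(t_n, w_n); k2 = f(t_n + h/2, w_n + (h/2)·k1); w_{n+1} = w_n + h·k2.
t=0.300000, w=-0.070000:
  k1 = f(0.300000, -0.070000) = 0.066100
  k2 = f(0.460000, -0.059424) = 0.042516
  w ← -0.070000 + 0.32·0.042516 = -0.056395
t=0.620000, w=-0.056395:
  k1 = f(0.620000, -0.056395) = 0.035761
  k2 = f(0.780000, -0.050673) = 0.023001
  w ← -0.056395 + 0.32·0.023001 = -0.049035
w(0.94) ≈ -0.0490

-0.0490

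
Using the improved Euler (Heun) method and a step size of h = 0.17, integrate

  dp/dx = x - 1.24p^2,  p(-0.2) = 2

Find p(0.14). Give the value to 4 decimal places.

Heun: k1 = f(x_n, p_n); k2 = f(x_n + h, p_n + h·k1); p_{n+1} = p_n + (h/2)·(k1 + k2).
x=-0.200000, p=2.000000:
  k1 = f(-0.200000, 2.000000) = -5.160000
  k2 = f(-0.030000, 1.122800) = -1.593243
  p ← 2.000000 + (0.17/2)·(-5.160000 + (-1.593243)) = 1.425974
x=-0.030000, p=1.425974:
  k1 = f(-0.030000, 1.425974) = -2.551420
  k2 = f(0.140000, 0.992233) = -1.080813
  p ← 1.425974 + (0.17/2)·(-2.551420 + (-1.080813)) = 1.117235
p(0.14) ≈ 1.1172

1.1172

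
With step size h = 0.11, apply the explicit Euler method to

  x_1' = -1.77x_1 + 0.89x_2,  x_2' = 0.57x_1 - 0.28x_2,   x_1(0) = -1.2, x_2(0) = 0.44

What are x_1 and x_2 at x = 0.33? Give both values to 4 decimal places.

Euler on (x_1,x_2): x_1_{n+1} = x_1_n + h·x_1', x_2_{n+1} = x_2_n + h·x_2'.
0.000000: (-1.200000, 0.440000); f=(2.515600, -0.807200) → (-0.923284, 0.351208)
0.110000: (-0.923284, 0.351208); f=(1.946788, -0.624610) → (-0.709137, 0.282501)
0.220000: (-0.709137, 0.282501); f=(1.506599, -0.483309) → (-0.543411, 0.229337)
(x_1(0.33), x_2(0.33)) ≈ (-0.5434, 0.2293)

-0.5434, 0.2293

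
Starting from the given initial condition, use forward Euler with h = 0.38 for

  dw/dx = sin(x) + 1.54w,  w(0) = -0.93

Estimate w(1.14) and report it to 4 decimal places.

-3.2193

Euler: w_{n+1} = w_n + h·f(x_n, w_n).
x=0.000000, w=-0.930000: f=-1.432200 → w ← -0.930000 + 0.38·(-1.432200) = -1.474236
x=0.380000, w=-1.474236: f=-1.899403 → w ← -1.474236 + 0.38·(-1.899403) = -2.196009
x=0.760000, w=-2.196009: f=-2.692933 → w ← -2.196009 + 0.38·(-2.692933) = -3.219324
w(1.14) ≈ -3.2193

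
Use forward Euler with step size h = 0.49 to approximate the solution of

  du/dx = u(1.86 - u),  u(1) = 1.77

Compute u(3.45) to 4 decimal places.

Euler: u_{n+1} = u_n + h·f(x_n, u_n).
x=1.000000, u=1.770000: f=0.159300 → u ← 1.770000 + 0.49·0.159300 = 1.848057
x=1.490000, u=1.848057: f=0.022071 → u ← 1.848057 + 0.49·0.022071 = 1.858872
x=1.980000, u=1.858872: f=0.002097 → u ← 1.858872 + 0.49·0.002097 = 1.859899
x=2.470000, u=1.859899: f=0.000187 → u ← 1.859899 + 0.49·0.000187 = 1.859991
x=2.960000, u=1.859991: f=0.000017 → u ← 1.859991 + 0.49·0.000017 = 1.859999
u(3.45) ≈ 1.8600

1.8600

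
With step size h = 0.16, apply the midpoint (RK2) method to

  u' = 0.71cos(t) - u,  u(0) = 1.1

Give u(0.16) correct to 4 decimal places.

Midpoint: k1 = f(t_n, u_n); k2 = f(t_n + h/2, u_n + (h/2)·k1); u_{n+1} = u_n + h·k2.
t=0.000000, u=1.100000:
  k1 = f(0.000000, 1.100000) = -0.390000
  k2 = f(0.080000, 1.068800) = -0.361071
  u ← 1.100000 + 0.16·(-0.361071) = 1.042229
u(0.16) ≈ 1.0422

1.0422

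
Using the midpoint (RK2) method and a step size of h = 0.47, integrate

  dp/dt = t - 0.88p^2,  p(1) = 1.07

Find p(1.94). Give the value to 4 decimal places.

Midpoint: k1 = f(t_n, p_n); k2 = f(t_n + h/2, p_n + (h/2)·k1); p_{n+1} = p_n + h·k2.
t=1.000000, p=1.070000:
  k1 = f(1.000000, 1.070000) = -0.007512
  k2 = f(1.235000, 1.068235) = 0.230810
  p ← 1.070000 + 0.47·0.230810 = 1.178481
t=1.470000, p=1.178481:
  k1 = f(1.470000, 1.178481) = 0.247842
  k2 = f(1.705000, 1.236723) = 0.359054
  p ← 1.178481 + 0.47·0.359054 = 1.347236
p(1.94) ≈ 1.3472

1.3472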